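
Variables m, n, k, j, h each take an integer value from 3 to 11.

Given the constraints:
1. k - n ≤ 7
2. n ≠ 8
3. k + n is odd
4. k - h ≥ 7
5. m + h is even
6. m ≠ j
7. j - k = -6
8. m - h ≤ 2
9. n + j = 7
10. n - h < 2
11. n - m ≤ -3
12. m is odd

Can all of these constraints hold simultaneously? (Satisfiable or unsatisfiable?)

Unsatisfiable

Constraints 1, 4, 8, and 11 give k − h ≥ 7, h − m ≥ -2, m − n ≥ 3, n − k ≥ -7.
Adding all 4 inequalities: the left sides telescope to 0, and the right sides sum to 7 + (-2) + 3 + (-7) = 1. So 0 ≥ 1, which is false.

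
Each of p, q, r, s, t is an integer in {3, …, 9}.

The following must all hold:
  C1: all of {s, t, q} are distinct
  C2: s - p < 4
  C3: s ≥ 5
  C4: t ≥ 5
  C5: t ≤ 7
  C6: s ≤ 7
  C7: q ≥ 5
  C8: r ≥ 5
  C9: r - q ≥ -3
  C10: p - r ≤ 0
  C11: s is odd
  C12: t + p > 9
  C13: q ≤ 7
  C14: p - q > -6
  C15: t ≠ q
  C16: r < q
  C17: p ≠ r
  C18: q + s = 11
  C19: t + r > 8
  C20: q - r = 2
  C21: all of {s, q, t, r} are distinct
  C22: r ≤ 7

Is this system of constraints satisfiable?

Unsatisfiable

Constraints 3, 4, 5, 6, 7, 8, 13, and 22 confine each of s, q, t, r to the 3 values {5, …, 7}.
Constraint 21 requires all 4 of them to be distinct, but only 3 values are available — impossible by the pigeonhole principle.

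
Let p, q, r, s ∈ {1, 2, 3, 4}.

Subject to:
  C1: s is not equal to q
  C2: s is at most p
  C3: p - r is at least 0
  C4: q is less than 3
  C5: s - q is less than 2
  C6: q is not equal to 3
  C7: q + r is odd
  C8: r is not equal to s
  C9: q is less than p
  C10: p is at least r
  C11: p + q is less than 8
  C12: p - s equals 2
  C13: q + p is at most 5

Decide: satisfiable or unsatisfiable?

One satisfying assignment is p = 4, q = 1, r = 4, s = 2.
For the less obvious constraints — constraint 3: p - r = 0; constraint 5: s - q = 1 — and the others hold by inspection.

Satisfiable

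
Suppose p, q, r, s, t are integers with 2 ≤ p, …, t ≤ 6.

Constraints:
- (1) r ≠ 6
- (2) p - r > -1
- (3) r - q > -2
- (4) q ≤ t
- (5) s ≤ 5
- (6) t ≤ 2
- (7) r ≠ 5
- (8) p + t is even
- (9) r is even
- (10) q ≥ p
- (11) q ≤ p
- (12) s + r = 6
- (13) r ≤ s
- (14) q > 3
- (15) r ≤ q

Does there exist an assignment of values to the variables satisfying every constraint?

From constraint 14: q ≥ 4. From constraints 4 and 6: q ≤ t and t ≤ 2, so q ≤ 2. But 2 < 4, so no value of q works.

Unsatisfiable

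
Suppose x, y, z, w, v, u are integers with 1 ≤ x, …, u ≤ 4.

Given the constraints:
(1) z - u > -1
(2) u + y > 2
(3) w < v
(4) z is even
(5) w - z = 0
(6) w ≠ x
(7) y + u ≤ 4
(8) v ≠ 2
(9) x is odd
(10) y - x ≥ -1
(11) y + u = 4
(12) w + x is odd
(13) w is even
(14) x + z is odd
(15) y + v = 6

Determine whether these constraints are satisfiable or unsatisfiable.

Satisfiable

Take x = 1, y = 2, z = 2, w = 2, v = 4, u = 2. Then constraint 1: z - u = 0; constraint 2: u + y = 4; constraint 5: w - z = 0, and every other listed constraint is also met.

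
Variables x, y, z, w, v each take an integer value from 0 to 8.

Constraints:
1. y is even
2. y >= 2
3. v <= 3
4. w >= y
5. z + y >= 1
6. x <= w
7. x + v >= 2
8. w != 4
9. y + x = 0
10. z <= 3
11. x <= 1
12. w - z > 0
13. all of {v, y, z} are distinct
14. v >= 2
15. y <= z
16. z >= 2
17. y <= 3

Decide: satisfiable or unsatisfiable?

Constraints 2, 3, 10, 14, 16, and 17 confine each of v, y, z to the 2 values {2, 3}.
Constraint 13 requires all 3 of them to be distinct, but only 2 values are available — impossible by the pigeonhole principle.

Unsatisfiable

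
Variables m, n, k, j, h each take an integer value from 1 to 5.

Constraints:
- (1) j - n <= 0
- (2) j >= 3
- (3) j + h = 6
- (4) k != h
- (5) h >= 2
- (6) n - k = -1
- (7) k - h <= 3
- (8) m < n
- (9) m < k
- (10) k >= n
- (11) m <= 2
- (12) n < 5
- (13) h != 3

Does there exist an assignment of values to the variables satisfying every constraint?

Take m = 2, n = 4, k = 5, j = 4, h = 2. Then constraint 1: j - n = 0; constraint 3: j + h = 6, and every other listed constraint is also met.

Satisfiable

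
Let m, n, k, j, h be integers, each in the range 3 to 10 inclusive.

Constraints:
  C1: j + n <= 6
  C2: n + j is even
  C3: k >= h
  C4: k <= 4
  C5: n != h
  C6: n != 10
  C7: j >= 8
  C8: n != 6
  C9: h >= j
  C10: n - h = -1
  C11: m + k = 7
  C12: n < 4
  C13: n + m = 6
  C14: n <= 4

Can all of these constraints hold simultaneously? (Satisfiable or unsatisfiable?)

Unsatisfiable

From constraints 7 and 9: h ≥ j and j ≥ 8, so h ≥ 8. From constraints 3 and 4: h ≤ k and k ≤ 4, so h ≤ 4. But 4 < 8, so no value of h works.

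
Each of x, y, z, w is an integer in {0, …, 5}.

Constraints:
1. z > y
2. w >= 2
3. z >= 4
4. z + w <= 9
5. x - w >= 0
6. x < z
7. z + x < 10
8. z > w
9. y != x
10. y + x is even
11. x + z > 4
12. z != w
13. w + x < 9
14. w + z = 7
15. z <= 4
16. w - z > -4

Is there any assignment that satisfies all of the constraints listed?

Satisfiable

Try x = 3, y = 1, z = 4, w = 3.
Check constraint 4: z + w = 7; constraint 5: x - w = 0; constraint 7: z + x = 7. The remaining constraints are straightforward to verify.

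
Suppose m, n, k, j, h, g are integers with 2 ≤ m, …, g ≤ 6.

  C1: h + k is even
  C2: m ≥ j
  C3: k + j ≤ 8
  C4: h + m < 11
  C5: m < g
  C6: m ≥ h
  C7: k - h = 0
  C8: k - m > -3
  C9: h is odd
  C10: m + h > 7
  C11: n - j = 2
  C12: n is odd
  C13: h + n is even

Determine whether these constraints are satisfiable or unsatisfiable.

Setting (m, n, k, j, h, g) = (5, 5, 5, 3, 5, 6) satisfies everything: constraint 3: k + j = 8; constraint 4: h + m = 10, and the others follow.

Satisfiable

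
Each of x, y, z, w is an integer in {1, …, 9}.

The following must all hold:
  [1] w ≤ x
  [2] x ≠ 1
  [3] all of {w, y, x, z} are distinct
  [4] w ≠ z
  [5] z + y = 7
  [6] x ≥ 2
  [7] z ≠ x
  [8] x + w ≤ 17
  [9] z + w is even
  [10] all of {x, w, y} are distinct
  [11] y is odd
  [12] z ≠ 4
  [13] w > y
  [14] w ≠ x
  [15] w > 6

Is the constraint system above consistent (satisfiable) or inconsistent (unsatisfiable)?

Try x = 9, y = 1, z = 6, w = 8.
Check constraint 5: z + y = 7; constraint 8: x + w = 17. The remaining constraints are straightforward to verify.

Satisfiable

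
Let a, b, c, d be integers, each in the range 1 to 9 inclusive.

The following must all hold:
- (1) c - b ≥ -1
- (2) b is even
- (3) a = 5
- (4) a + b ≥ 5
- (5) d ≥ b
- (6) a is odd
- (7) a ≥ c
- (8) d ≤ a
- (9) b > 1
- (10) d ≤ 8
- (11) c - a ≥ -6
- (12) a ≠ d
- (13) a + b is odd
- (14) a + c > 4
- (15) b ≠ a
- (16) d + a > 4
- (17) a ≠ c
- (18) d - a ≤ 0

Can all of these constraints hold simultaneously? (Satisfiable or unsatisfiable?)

Satisfiable

Try a = 5, b = 2, c = 2, d = 2.
Check constraint 1: c - b = 0; constraint 4: a + b = 7; constraint 11: c - a = -3. The remaining constraints are straightforward to verify.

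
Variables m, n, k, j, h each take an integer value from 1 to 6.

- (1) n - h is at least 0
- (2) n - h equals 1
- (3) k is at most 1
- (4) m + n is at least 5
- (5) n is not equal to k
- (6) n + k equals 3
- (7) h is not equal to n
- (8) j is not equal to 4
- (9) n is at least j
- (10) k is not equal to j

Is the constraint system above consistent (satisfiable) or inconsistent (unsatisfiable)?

Take m = 6, n = 2, k = 1, j = 2, h = 1. Then constraint 1: n - h = 1; constraint 2: n - h = 1, and every other listed constraint is also met.

Satisfiable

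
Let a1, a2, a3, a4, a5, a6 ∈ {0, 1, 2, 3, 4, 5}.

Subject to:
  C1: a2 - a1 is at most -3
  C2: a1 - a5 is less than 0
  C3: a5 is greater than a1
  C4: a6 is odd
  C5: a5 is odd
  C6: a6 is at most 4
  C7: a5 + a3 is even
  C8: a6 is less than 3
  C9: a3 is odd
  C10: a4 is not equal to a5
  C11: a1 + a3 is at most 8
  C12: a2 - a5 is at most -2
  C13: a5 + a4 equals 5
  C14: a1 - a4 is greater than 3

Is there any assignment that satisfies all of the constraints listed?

Satisfiable

Take a1 = 4, a2 = 0, a3 = 1, a4 = 0, a5 = 5, a6 = 1. Then constraint 1: a2 - a1 = -4; constraint 2: a1 - a5 = -1, and every other listed constraint is also met.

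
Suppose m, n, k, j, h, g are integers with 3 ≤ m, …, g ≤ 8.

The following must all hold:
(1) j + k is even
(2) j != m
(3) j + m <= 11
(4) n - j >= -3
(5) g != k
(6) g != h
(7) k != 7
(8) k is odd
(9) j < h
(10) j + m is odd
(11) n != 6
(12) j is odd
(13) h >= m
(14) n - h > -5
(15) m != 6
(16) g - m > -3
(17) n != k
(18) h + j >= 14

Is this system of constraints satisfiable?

Take m = 4, n = 4, k = 5, j = 7, h = 8, g = 4. Then constraint 3: j + m = 11; constraint 4: n - j = -3; constraint 14: n - h = -4, and every other listed constraint is also met.

Satisfiable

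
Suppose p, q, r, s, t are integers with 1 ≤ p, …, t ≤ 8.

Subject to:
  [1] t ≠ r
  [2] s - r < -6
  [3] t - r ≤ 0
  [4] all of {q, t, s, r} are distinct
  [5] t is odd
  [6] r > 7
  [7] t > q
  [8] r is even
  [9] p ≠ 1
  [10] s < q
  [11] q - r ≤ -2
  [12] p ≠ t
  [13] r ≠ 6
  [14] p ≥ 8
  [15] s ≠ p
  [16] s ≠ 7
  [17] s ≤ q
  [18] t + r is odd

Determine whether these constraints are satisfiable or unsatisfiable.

Satisfiable

Try p = 8, q = 4, r = 8, s = 1, t = 5.
Check constraint 2: s - r = -7; constraint 3: t - r = -3; constraint 11: q - r = -4. The remaining constraints are straightforward to verify.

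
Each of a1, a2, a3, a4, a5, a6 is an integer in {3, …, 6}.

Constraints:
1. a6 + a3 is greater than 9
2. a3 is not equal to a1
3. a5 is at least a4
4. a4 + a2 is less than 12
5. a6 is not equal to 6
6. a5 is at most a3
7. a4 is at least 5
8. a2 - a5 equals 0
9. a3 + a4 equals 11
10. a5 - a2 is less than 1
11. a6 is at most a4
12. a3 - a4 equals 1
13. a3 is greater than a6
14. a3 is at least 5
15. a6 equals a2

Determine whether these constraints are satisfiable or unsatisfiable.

Satisfiable

The assignment a1 = 5, a2 = 5, a3 = 6, a4 = 5, a5 = 5, a6 = 5 works:
  constraint 1 holds since a6 + a3 = 11.
  constraint 4 holds since a4 + a2 = 10.
The rest check out directly.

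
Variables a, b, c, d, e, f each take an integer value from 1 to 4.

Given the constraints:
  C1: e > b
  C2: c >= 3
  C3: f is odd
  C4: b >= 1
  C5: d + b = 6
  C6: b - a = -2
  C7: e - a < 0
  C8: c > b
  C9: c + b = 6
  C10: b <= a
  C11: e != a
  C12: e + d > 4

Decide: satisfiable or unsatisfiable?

Setting (a, b, c, d, e, f) = (4, 2, 4, 4, 3, 1) satisfies everything: constraint 5: d + b = 6; constraint 6: b - a = -2, and the others follow.

Satisfiable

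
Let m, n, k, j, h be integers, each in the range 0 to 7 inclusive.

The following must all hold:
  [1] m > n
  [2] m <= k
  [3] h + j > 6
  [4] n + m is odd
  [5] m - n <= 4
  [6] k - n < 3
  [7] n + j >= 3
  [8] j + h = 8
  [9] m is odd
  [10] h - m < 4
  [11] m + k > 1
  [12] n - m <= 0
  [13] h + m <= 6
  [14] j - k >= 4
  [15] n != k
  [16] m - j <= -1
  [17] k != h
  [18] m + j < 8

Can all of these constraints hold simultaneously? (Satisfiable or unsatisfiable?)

Take m = 1, n = 0, k = 1, j = 5, h = 3. Then constraint 3: h + j = 8; constraint 5: m - n = 1, and every other listed constraint is also met.

Satisfiable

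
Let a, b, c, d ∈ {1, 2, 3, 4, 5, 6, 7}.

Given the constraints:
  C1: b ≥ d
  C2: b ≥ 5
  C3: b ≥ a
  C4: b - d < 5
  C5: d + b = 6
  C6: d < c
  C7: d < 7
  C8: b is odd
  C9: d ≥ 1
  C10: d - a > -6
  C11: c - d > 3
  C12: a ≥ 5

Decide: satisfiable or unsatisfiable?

Try a = 5, b = 5, c = 6, d = 1.
Check constraint 4: b - d = 4; constraint 5: d + b = 6. The remaining constraints are straightforward to verify.

Satisfiable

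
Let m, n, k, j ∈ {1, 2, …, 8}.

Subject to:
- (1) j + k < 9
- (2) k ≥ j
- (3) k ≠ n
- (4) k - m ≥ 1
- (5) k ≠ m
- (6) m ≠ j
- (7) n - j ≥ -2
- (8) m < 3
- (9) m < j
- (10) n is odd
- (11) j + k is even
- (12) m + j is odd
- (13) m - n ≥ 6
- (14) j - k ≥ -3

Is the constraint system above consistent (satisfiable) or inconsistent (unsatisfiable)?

Unsatisfiable

Constraints 4, 7, 13, and 14 give j − k ≥ -3, k − m ≥ 1, m − n ≥ 6, n − j ≥ -2.
Adding all 4 inequalities: the left sides telescope to 0, and the right sides sum to (-3) + 1 + 6 + (-2) = 2. So 0 ≥ 2, which is false.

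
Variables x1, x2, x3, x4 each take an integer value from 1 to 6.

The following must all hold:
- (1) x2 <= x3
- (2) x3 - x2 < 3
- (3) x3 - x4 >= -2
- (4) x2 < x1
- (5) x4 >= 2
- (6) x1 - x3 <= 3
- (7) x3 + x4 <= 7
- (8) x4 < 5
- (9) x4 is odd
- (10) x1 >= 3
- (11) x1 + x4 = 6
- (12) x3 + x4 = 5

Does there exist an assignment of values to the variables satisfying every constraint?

Take x1 = 3, x2 = 2, x3 = 2, x4 = 3. Then constraint 2: x3 - x2 = 0; constraint 3: x3 - x4 = -1, and every other listed constraint is also met.

Satisfiable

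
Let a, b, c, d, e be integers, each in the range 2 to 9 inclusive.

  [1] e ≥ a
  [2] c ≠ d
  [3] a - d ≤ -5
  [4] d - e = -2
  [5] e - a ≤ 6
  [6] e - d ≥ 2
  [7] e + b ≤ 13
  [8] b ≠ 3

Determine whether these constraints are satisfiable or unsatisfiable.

Unsatisfiable

Constraints 3, 5, and 6 give a − e ≥ -6, e − d ≥ 2, d − a ≥ 5.
Adding all 3 inequalities: the left sides telescope to 0, and the right sides sum to (-6) + 2 + 5 = 1. So 0 ≥ 1, which is false.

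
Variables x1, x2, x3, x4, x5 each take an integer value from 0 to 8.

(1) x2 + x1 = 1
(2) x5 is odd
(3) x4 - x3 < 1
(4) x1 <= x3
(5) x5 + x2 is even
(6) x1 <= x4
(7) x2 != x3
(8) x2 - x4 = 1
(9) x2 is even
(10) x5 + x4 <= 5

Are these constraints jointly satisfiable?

Constraint 2 makes x5 odd and constraint 9 makes x2 even, so x5 + x2 must be odd. Constraint 5 says x5 + x2 is even — contradiction.

Unsatisfiable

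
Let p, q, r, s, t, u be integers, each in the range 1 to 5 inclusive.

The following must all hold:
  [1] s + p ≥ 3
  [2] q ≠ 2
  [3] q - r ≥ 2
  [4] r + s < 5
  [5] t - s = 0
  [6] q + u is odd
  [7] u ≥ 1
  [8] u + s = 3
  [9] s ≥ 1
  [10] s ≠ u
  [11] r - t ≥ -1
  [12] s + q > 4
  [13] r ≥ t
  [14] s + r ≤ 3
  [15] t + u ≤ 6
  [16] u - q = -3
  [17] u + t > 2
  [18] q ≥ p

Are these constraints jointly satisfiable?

Satisfiable

Take p = 2, q = 5, r = 2, s = 1, t = 1, u = 2. Then constraint 1: s + p = 3; constraint 3: q - r = 3, and every other listed constraint is also met.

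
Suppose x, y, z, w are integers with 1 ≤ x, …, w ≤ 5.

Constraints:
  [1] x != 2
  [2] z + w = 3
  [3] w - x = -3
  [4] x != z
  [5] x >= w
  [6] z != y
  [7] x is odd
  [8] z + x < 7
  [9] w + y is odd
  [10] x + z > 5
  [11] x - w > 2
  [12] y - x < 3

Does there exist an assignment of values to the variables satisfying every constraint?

Take x = 5, y = 5, z = 1, w = 2. Then constraint 2: z + w = 3; constraint 3: w - x = -3; constraint 8: z + x = 6, and every other listed constraint is also met.

Satisfiable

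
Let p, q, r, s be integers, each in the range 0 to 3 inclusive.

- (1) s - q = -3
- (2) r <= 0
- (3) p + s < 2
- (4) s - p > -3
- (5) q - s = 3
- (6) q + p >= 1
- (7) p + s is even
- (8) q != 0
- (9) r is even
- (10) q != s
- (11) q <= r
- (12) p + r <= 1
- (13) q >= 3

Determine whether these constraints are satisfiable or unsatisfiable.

From constraints 11 and 13: r ≥ q and q ≥ 3, so r ≥ 3. From constraint 2: r ≤ 0. But 0 < 3, so no value of r works.

Unsatisfiable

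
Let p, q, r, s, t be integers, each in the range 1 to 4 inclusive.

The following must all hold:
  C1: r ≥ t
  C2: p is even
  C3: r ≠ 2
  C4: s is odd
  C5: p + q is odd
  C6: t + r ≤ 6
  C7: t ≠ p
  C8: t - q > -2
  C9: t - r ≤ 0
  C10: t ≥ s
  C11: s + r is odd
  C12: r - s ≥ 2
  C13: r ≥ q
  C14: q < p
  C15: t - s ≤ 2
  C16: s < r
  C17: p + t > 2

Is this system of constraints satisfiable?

Try p = 4, q = 1, r = 4, s = 1, t = 1.
Check constraint 6: t + r = 5; constraint 8: t - q = 0; constraint 9: t - r = -3. The remaining constraints are straightforward to verify.

Satisfiable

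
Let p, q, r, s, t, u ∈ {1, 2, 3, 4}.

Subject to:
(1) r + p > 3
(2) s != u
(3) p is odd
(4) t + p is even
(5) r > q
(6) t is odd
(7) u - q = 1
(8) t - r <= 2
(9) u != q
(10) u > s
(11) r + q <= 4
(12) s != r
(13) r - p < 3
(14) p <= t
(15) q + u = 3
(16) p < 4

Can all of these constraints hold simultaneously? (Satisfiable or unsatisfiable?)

Satisfiable

One satisfying assignment is p = 1, q = 1, r = 3, s = 1, t = 3, u = 2.
For the less obvious constraints — constraint 1: r + p = 4; constraint 7: u - q = 1; constraint 8: t - r = 0 — and the others hold by inspection.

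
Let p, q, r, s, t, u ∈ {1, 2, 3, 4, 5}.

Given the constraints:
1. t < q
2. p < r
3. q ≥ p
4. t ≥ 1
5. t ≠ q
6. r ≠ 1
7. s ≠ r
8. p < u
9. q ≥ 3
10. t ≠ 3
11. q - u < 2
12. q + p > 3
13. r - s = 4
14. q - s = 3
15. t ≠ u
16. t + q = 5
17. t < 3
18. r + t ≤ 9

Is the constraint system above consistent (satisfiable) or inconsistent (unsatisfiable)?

Satisfiable

Try p = 1, q = 4, r = 5, s = 1, t = 1, u = 4.
Check constraint 11: q - u = 0; constraint 12: q + p = 5. The remaining constraints are straightforward to verify.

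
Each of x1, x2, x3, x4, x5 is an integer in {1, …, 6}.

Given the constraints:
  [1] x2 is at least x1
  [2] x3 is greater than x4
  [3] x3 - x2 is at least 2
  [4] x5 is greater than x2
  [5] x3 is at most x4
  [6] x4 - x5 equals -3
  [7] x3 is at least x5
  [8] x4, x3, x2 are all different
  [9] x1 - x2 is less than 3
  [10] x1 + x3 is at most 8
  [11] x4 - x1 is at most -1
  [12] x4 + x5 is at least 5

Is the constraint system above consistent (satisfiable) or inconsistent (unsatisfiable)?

Unsatisfiable

Constraints 1, 4, 5, 7, and 11 give x4 < x1, x1 ≤ x2, x2 < x5, x5 ≤ x3, x3 ≤ x4. Chaining: x4 < x1 ≤ x2 < x5 ≤ x3 ≤ x4, which forces x4 < x4 — impossible.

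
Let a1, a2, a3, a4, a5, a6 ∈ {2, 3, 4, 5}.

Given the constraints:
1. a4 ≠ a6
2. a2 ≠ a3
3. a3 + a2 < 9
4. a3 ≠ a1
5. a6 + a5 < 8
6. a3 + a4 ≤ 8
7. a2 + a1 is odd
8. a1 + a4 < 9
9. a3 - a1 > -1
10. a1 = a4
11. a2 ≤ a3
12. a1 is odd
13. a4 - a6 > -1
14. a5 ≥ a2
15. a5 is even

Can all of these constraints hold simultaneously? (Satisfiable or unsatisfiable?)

Satisfiable

One satisfying assignment is a1 = 3, a2 = 2, a3 = 4, a4 = 3, a5 = 4, a6 = 2.
For the less obvious constraints — constraint 3: a3 + a2 = 6; constraint 5: a6 + a5 = 6 — and the others hold by inspection.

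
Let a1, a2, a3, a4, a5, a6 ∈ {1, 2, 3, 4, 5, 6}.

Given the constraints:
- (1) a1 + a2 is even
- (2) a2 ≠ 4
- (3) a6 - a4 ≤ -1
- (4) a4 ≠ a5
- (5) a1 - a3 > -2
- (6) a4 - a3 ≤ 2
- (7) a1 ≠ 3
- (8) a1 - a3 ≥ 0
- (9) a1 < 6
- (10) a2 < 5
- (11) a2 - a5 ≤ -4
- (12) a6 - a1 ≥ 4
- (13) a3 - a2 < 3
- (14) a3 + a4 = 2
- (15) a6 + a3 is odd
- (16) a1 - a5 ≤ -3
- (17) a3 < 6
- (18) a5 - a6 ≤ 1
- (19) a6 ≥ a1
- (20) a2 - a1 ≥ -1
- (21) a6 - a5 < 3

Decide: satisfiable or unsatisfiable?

Unsatisfiable

Constraints 3, 6, 8, 11, 18, and 20 give a5 − a2 ≥ 4, a2 − a1 ≥ -1, a1 − a3 ≥ 0, a3 − a4 ≥ -2, a4 − a6 ≥ 1, a6 − a5 ≥ -1.
Adding all 6 inequalities: the left sides telescope to 0, and the right sides sum to 4 + (-1) + 0 + (-2) + 1 + (-1) = 1. So 0 ≥ 1, which is false.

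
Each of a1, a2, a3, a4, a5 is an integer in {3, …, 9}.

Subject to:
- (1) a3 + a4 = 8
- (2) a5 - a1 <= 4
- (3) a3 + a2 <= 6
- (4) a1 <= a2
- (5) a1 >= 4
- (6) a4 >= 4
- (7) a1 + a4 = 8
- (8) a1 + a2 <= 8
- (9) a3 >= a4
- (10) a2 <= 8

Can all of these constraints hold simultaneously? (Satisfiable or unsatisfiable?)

From constraints 6 and 9: a3 ≥ a4 ≥ 4. From constraints 4 and 5: a2 ≥ a1 ≥ 4. Hence a3 + a2 ≥ 8. But constraint 3 requires a3 + a2 ≤ 6, and 6 < 8. Contradiction.

Unsatisfiable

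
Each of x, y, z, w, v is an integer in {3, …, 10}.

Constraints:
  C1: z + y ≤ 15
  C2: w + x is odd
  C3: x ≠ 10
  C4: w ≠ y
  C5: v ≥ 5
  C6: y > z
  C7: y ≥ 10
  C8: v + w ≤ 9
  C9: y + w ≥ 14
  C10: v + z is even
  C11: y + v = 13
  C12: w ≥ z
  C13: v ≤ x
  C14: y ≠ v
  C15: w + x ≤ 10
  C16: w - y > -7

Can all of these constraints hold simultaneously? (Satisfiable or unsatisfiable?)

From constraint 7: y ≥ 10. From constraint 5: v ≥ 5. Hence y + v ≥ 15. But constraint 11 requires y + v = 13, and 13 < 15. Contradiction.

Unsatisfiable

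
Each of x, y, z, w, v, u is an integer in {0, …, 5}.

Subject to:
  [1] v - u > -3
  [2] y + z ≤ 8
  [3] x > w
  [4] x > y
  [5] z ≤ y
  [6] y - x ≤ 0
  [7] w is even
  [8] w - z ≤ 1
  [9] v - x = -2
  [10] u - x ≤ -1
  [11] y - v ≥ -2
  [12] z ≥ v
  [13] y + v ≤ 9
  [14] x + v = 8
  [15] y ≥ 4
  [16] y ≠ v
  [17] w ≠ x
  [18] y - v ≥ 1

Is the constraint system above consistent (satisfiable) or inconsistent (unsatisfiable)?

Setting (x, y, z, w, v, u) = (5, 4, 3, 2, 3, 3) satisfies everything: constraint 1: v - u = 0; constraint 2: y + z = 7; constraint 6: y - x = -1, and the others follow.

Satisfiable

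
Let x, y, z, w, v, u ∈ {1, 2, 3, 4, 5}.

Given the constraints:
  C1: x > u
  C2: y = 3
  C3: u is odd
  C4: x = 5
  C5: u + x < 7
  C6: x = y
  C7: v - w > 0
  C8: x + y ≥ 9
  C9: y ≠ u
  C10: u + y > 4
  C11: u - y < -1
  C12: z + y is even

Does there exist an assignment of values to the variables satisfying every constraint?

Constraint 4 fixes x = 5 and constraint 2 fixes y = 3, but constraint 6 requires x = y. Since 5 ≠ 3, contradiction.

Unsatisfiable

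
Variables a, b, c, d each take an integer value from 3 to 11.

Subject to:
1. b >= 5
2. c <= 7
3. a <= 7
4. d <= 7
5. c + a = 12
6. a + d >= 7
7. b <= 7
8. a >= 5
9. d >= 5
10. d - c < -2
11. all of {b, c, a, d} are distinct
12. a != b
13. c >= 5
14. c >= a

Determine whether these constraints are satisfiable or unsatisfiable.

Unsatisfiable

Constraints 1, 2, 3, 4, 7, 8, 9, and 13 confine each of b, c, a, d to the 3 values {5, …, 7}.
Constraint 11 requires all 4 of them to be distinct, but only 3 values are available — impossible by the pigeonhole principle.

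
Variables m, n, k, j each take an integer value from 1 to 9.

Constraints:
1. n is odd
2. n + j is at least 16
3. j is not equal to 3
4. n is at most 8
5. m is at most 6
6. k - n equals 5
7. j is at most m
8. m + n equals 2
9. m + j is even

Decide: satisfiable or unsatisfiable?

From constraint 4: n ≤ 8. From constraints 5 and 7: j ≤ m ≤ 6. Hence n + j ≤ 14. But constraint 2 requires n + j ≥ 16, and 16 > 14. Contradiction.

Unsatisfiable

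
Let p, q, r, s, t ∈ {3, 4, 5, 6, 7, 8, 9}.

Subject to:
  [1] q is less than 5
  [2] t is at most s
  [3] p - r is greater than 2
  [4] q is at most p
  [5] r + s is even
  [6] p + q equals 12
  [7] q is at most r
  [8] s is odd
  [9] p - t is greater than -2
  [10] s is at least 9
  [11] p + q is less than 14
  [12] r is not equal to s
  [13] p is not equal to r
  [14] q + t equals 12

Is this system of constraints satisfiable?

Satisfiable

Setting (p, q, r, s, t) = (9, 3, 5, 9, 9) satisfies everything: constraint 3: p - r = 4; constraint 6: p + q = 12, and the others follow.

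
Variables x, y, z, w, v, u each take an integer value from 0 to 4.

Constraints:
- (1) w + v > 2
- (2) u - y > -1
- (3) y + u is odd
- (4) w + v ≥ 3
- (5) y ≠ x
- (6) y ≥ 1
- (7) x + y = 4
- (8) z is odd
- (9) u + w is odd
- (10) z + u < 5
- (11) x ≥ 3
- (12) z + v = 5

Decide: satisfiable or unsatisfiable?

Try x = 3, y = 1, z = 1, w = 1, v = 4, u = 2.
Check constraint 1: w + v = 5; constraint 2: u - y = 1; constraint 4: w + v = 5. The remaining constraints are straightforward to verify.

Satisfiable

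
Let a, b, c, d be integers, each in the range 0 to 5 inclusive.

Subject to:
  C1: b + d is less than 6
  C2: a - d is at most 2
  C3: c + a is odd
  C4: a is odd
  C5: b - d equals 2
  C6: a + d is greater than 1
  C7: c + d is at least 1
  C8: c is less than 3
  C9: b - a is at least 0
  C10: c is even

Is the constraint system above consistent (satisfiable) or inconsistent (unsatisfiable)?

Satisfiable

Take a = 3, b = 3, c = 0, d = 1. Then constraint 1: b + d = 4; constraint 2: a - d = 2; constraint 5: b - d = 2, and every other listed constraint is also met.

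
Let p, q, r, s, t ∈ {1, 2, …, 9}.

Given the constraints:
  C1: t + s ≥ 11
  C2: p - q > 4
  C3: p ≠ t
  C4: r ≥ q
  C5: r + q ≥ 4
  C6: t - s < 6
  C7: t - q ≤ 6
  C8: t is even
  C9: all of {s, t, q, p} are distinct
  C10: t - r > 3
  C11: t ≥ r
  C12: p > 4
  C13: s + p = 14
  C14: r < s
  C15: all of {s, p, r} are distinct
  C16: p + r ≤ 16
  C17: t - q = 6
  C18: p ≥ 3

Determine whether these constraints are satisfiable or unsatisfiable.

The assignment p = 9, q = 2, r = 4, s = 5, t = 8 works:
  constraint 1 holds since t + s = 13.
  constraint 2 holds since p - q = 7.
The rest check out directly.

Satisfiable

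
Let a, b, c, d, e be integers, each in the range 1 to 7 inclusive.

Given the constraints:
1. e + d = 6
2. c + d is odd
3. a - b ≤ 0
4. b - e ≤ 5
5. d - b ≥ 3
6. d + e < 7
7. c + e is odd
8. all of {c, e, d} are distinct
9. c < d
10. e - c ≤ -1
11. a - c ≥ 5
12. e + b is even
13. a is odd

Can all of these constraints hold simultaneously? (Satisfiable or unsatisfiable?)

Unsatisfiable

Constraints 3, 4, 10, and 11 give c − e ≥ 1, e − b ≥ -5, b − a ≥ 0, a − c ≥ 5.
Adding all 4 inequalities: the left sides telescope to 0, and the right sides sum to 1 + (-5) + 0 + 5 = 1. So 0 ≥ 1, which is false.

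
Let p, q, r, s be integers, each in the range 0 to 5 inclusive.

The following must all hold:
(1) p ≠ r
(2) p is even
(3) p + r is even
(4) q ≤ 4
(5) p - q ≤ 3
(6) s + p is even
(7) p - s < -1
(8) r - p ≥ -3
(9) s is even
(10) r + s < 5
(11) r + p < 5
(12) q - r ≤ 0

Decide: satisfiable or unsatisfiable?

Satisfiable

Take p = 2, q = 0, r = 0, s = 4. Then constraint 5: p - q = 2; constraint 7: p - s = -2, and every other listed constraint is also met.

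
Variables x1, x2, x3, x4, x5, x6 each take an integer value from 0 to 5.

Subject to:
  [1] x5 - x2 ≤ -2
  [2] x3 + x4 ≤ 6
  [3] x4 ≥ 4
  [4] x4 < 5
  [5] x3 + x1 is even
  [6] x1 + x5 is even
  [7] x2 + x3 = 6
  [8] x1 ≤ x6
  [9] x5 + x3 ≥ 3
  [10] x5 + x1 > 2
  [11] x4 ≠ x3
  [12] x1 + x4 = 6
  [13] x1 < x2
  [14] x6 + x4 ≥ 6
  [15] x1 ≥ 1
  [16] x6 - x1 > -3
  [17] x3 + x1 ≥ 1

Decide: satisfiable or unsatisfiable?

Satisfiable

Take x1 = 2, x2 = 4, x3 = 2, x4 = 4, x5 = 2, x6 = 2. Then constraint 1: x5 - x2 = -2; constraint 2: x3 + x4 = 6, and every other listed constraint is also met.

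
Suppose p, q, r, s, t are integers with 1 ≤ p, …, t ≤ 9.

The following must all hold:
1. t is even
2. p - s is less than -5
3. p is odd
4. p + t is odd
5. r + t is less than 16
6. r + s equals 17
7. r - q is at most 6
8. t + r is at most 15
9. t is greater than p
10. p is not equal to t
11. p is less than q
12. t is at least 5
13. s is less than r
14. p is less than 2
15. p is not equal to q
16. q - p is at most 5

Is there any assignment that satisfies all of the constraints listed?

Satisfiable

The assignment p = 1, q = 3, r = 9, s = 8, t = 6 works:
  constraint 2 holds since p - s = -7.
  constraint 5 holds since r + t = 15.
The rest check out directly.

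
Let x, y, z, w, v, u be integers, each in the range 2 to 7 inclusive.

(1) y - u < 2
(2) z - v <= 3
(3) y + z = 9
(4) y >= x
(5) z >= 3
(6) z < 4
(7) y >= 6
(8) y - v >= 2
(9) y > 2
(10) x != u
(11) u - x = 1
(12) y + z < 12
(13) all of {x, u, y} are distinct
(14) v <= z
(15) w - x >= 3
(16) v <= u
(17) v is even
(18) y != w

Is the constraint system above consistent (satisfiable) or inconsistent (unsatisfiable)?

The assignment x = 4, y = 6, z = 3, w = 7, v = 2, u = 5 works:
  constraint 1 holds since y - u = 1.
  constraint 2 holds since z - v = 1.
The rest check out directly.

Satisfiable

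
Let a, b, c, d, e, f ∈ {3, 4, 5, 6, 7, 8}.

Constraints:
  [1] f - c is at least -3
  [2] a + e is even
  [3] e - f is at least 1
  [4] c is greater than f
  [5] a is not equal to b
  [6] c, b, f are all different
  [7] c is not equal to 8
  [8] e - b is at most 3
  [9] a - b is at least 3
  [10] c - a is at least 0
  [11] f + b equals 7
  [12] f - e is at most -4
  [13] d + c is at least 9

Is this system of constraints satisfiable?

Constraints 1, 8, 9, 10, and 12 give a − b ≥ 3, b − e ≥ -3, e − f ≥ 4, f − c ≥ -3, c − a ≥ 0.
Adding all 5 inequalities: the left sides telescope to 0, and the right sides sum to 3 + (-3) + 4 + (-3) + 0 = 1. So 0 ≥ 1, which is false.

Unsatisfiable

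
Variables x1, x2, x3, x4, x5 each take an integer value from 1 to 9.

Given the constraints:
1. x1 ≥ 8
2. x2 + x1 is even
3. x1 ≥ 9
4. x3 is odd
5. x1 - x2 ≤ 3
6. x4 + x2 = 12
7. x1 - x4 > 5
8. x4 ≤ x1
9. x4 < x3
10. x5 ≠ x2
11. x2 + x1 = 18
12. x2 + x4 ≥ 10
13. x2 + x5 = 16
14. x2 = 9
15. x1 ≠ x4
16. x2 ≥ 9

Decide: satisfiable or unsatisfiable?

The assignment x1 = 9, x2 = 9, x3 = 7, x4 = 3, x5 = 7 works:
  constraint 5 holds since x1 - x2 = 0.
  constraint 6 holds since x4 + x2 = 12.
  constraint 7 holds since x1 - x4 = 6.
The rest check out directly.

Satisfiable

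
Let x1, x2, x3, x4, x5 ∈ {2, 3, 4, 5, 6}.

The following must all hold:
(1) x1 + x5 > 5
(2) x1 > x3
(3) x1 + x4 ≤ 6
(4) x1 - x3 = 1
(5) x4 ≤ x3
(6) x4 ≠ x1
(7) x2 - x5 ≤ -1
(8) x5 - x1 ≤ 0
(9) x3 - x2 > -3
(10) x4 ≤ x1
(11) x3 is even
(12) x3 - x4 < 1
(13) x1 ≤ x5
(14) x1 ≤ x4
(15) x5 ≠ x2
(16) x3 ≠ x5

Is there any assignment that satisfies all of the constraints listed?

Unsatisfiable

Constraints 2, 5, and 14 give x1 ≤ x4, x4 ≤ x3, x3 < x1. Chaining: x1 ≤ x4 ≤ x3 < x1, which forces x1 < x1 — impossible.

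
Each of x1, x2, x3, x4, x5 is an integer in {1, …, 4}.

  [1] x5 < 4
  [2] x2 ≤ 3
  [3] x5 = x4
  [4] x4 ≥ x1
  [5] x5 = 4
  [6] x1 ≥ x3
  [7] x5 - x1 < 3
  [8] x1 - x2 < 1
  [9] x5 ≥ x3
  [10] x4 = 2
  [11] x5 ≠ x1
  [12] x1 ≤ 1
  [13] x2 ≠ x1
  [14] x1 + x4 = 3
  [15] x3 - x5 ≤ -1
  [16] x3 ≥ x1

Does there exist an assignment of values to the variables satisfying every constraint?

Unsatisfiable

Constraint 5 fixes x5 = 4 and constraint 10 fixes x4 = 2, but constraint 3 requires x5 = x4. Since 4 ≠ 2, contradiction.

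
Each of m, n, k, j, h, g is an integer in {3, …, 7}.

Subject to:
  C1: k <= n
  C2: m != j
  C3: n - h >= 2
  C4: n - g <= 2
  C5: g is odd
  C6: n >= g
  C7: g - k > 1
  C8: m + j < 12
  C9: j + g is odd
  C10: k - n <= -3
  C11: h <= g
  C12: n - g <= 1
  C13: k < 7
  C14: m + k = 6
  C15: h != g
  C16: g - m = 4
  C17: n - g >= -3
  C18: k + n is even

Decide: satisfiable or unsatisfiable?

Satisfiable

The assignment m = 3, n = 7, k = 3, j = 6, h = 5, g = 7 works:
  constraint 3 holds since n - h = 2.
  constraint 4 holds since n - g = 0.
The rest check out directly.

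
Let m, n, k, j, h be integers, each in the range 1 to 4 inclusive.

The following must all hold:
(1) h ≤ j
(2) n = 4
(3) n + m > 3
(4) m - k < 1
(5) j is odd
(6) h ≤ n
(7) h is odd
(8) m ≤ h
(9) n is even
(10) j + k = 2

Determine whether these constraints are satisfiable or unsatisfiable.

Take m = 1, n = 4, k = 1, j = 1, h = 1. Then constraint 3: n + m = 5; constraint 4: m - k = 0; constraint 10: j + k = 2, and every other listed constraint is also met.

Satisfiable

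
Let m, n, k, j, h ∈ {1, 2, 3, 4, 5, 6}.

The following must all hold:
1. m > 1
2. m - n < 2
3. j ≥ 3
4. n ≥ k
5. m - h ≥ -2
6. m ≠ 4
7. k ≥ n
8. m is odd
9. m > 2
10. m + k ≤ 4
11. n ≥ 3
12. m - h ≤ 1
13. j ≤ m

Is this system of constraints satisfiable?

Unsatisfiable

From constraints 3 and 13: m ≥ j ≥ 3. From constraints 7 and 11: k ≥ n ≥ 3. Hence m + k ≥ 6. But constraint 10 requires m + k ≤ 4, and 4 < 6. Contradiction.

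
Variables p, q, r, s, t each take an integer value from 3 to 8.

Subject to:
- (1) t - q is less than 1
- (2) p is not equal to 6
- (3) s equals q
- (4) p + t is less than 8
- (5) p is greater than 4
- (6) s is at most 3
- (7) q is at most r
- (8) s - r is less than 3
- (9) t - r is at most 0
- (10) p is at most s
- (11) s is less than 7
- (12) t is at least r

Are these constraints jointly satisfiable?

From constraint 5: p ≥ 5. From constraints 6 and 10: p ≤ s and s ≤ 3, so p ≤ 3. But 3 < 5, so no value of p works.

Unsatisfiable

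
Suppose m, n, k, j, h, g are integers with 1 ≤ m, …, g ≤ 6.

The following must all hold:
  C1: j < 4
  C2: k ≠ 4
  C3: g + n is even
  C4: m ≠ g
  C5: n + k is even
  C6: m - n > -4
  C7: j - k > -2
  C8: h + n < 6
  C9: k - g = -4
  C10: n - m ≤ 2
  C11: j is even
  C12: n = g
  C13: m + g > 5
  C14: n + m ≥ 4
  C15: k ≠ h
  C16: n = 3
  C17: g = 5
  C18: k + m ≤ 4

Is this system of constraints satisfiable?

Constraint 16 fixes n = 3 and constraint 17 fixes g = 5, but constraint 12 requires n = g. Since 3 ≠ 5, contradiction.

Unsatisfiable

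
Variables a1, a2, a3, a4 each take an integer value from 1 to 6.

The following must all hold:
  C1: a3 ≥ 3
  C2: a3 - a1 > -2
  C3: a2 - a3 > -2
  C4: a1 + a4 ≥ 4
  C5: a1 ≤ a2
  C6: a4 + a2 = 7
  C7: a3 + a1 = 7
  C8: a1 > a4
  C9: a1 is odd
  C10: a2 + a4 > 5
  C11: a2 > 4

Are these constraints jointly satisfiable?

Setting (a1, a2, a3, a4) = (3, 5, 4, 2) satisfies everything: constraint 2: a3 - a1 = 1; constraint 3: a2 - a3 = 1; constraint 4: a1 + a4 = 5, and the others follow.

Satisfiable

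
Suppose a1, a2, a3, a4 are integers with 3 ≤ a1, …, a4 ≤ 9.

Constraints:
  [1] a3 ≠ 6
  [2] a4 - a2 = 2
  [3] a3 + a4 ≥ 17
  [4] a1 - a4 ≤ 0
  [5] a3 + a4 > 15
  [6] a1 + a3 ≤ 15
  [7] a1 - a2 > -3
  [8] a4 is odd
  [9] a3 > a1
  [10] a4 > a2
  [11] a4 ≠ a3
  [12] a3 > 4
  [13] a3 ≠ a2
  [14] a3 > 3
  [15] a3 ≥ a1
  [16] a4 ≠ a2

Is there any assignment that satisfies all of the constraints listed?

Satisfiable

Setting (a1, a2, a3, a4) = (7, 7, 8, 9) satisfies everything: constraint 2: a4 - a2 = 2; constraint 3: a3 + a4 = 17, and the others follow.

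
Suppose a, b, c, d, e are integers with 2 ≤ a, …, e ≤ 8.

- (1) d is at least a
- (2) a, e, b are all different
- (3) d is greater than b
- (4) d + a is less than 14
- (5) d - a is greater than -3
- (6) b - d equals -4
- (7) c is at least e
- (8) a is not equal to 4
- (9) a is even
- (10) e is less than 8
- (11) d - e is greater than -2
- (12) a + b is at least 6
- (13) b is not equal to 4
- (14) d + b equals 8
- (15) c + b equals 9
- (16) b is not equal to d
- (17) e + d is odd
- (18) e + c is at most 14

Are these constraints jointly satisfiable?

Satisfiable

Try a = 6, b = 2, c = 7, d = 6, e = 5.
Check constraint 4: d + a = 12; constraint 5: d - a = 0; constraint 6: b - d = -4. The remaining constraints are straightforward to verify.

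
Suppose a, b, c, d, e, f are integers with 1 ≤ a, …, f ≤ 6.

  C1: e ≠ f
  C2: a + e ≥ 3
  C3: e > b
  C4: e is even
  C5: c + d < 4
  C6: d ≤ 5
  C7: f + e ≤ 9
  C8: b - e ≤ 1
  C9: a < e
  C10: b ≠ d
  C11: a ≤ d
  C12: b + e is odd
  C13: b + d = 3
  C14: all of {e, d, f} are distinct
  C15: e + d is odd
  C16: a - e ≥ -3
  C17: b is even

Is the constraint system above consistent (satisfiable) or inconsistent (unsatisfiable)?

Constraint 17 makes b even and constraint 4 makes e even, so b + e must be even. Constraint 12 says b + e is odd — contradiction.

Unsatisfiable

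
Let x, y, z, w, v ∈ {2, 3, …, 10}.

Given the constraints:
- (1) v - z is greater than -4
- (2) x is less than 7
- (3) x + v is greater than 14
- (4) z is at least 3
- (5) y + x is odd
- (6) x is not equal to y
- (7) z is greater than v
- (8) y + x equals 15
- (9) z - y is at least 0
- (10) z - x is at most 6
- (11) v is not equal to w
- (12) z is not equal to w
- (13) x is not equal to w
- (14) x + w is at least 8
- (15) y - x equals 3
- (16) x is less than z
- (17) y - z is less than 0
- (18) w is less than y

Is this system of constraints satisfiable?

Satisfiable

Take x = 6, y = 9, z = 10, w = 2, v = 9. Then constraint 1: v - z = -1; constraint 3: x + v = 15; constraint 8: y + x = 15, and every other listed constraint is also met.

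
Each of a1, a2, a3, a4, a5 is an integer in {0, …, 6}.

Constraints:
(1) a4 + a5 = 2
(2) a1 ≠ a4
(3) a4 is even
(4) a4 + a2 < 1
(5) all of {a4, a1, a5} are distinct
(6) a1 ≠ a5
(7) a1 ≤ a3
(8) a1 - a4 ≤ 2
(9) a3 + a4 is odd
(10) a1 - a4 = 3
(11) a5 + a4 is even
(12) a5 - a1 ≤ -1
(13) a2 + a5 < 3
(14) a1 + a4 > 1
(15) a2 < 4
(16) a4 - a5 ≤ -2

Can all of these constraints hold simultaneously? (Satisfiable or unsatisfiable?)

Constraints 8, 12, and 16 give a5 − a4 ≥ 2, a4 − a1 ≥ -2, a1 − a5 ≥ 1.
Adding all 3 inequalities: the left sides telescope to 0, and the right sides sum to 2 + (-2) + 1 = 1. So 0 ≥ 1, which is false.

Unsatisfiable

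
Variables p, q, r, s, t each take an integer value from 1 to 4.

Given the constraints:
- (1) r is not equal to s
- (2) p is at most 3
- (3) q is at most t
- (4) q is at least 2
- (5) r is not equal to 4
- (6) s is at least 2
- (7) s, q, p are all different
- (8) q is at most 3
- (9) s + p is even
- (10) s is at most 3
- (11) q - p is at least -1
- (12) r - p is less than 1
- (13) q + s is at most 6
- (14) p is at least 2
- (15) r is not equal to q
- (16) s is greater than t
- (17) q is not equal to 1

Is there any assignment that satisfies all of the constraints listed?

Unsatisfiable

Constraints 2, 4, 6, 8, 10, and 14 confine each of s, q, p to the 2 values {2, 3}.
Constraint 7 requires all 3 of them to be distinct, but only 2 values are available — impossible by the pigeonhole principle.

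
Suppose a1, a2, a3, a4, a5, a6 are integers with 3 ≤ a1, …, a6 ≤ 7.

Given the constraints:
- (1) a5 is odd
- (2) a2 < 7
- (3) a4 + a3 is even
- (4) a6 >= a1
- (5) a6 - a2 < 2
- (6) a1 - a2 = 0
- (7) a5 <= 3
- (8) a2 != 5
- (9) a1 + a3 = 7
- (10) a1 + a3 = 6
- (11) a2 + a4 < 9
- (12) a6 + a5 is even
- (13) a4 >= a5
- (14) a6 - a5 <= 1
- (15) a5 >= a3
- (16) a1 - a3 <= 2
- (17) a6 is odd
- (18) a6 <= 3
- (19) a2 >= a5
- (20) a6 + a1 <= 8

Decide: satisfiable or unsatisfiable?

From constraints 4 and 18: a1 ≤ a6 ≤ 3. From constraints 7 and 15: a3 ≤ a5 ≤ 3. Hence a1 + a3 ≤ 6. But constraint 9 requires a1 + a3 = 7, and 7 > 6. Contradiction.

Unsatisfiable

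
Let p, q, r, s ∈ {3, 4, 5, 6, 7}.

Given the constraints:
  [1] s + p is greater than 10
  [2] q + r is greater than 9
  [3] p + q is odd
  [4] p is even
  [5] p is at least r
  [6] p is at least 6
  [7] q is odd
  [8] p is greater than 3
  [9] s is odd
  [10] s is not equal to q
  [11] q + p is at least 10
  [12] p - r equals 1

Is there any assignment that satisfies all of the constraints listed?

Satisfiable

Try p = 6, q = 7, r = 5, s = 5.
Check constraint 1: s + p = 11; constraint 2: q + r = 12; constraint 11: q + p = 13. The remaining constraints are straightforward to verify.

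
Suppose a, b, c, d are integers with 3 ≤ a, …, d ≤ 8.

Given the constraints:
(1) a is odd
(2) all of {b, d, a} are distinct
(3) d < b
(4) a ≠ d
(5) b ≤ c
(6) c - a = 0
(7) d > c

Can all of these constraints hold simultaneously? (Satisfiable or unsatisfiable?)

Constraints 3, 5, and 7 give c < d, d < b, b ≤ c. Chaining: c < d < b ≤ c, which forces c < c — impossible.

Unsatisfiable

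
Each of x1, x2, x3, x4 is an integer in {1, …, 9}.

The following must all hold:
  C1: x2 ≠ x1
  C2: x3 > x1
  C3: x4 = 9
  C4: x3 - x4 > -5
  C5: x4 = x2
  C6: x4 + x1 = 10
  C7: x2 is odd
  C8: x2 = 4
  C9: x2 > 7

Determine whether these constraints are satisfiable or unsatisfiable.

Unsatisfiable

Constraint 3 fixes x4 = 9 and constraint 8 fixes x2 = 4, but constraint 5 requires x4 = x2. Since 9 ≠ 4, contradiction.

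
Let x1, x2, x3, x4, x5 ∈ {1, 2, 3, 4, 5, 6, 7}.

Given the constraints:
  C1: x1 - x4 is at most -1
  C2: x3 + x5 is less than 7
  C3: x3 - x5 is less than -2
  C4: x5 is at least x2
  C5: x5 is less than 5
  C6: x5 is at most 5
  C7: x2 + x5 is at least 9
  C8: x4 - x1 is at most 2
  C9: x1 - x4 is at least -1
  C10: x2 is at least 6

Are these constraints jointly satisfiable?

From constraints 4 and 10: x5 ≥ x2 and x2 ≥ 6, so x5 ≥ 6. From constraint 5: x5 ≤ 4. But 4 < 6, so no value of x5 works.

Unsatisfiable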